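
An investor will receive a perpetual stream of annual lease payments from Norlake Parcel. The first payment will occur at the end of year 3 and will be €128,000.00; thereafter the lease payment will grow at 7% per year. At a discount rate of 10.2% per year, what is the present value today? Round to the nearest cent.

Value at end of year 2: C₁ / (r − g) = €128,000.00 / (0.102 − 0.07) = €4,000,000.0000
Discount to today: PV = €4,000,000.0000 / (1 + 0.102)^2 = €4,000,000.0000 / 1.214404 = €3,293,796.79

€3293796.79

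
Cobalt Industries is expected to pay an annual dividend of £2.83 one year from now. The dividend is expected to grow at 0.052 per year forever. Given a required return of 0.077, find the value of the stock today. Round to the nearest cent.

£113.20

Growing perpetuity: P = D₁ / (r − g) = £2.8300 / (0.077 − 0.052) = £113.20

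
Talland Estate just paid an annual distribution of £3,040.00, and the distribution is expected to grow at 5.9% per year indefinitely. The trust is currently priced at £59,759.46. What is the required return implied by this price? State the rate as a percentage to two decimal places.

11.29%

D₁ = £3,040.00 × 1.059 = £3,219.3600
P = D₁/(r − g) ⇒ r = D₁/P + g = £3,219.3600/£59,759.46 + 0.059 = 0.053872 + 0.059 = 0.112872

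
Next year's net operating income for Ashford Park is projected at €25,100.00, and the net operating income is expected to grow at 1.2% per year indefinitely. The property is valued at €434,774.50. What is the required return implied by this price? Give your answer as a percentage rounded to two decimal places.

P = D₁/(r − g) ⇒ r = D₁/P + g = €25,100.0000/€434,774.50 + 0.012 = 0.057731 + 0.012 = 0.069731

6.97%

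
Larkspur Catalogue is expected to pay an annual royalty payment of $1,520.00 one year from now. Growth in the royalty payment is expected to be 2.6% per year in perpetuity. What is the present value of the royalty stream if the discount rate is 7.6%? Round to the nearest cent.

Growing perpetuity: P = D₁ / (r − g) = $1,520.0000 / (0.076 − 0.026) = $30,400.00

$30400.00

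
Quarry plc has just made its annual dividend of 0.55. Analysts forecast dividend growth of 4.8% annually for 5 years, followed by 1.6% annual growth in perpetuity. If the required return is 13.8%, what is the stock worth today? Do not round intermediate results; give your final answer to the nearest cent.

D_1 = 0.57640
D_2 = 0.60407
D_3 = 0.63306
D_4 = 0.66345
D_5 = 0.69529
Terminal value at year 5: TV = D_5×(1+g_2)/(r−g_2) = 0.70642/0.122 = 5.79033
P_0 = D_1/(1+r)^1 + D_2/(1+r)^2 + D_3/(1+r)^3 + D_4/(1+r)^4 + D_5/(1+r)^5 + TV/(1+r)^5
    = 0.50650 + 0.46645 + 0.42956 + 0.39558 + 0.36430 + 3.03383 = 5.19622

5.20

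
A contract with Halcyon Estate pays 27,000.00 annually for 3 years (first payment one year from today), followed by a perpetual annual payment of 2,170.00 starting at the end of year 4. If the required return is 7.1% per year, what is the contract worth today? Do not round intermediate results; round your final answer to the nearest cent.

PV of 3-year annuity: 27,000.00 × [1 − (1+0.071)^−3] / 0.071 = 70727.27482
Perpetuity value at year 3: 2,170.00 / 0.071 = 30563.38028
PV of perpetuity: 30563.38028 / (1+0.071)^3 = 24879.00301
Total PV = 70727.27482 + 24879.00301 = 95606.27783

95606.28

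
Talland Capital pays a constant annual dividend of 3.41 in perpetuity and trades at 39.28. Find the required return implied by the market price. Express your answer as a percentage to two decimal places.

P = C/r ⇒ r = C/P = 3.41/39.28 = 0.086813

8.68%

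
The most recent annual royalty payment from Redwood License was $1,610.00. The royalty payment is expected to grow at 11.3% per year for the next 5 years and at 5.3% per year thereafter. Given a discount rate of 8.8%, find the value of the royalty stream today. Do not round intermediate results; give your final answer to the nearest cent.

$62886.93

D_1 = 1791.93000
D_2 = 1994.41809
D_3 = 2219.78733
D_4 = 2470.62330
D_5 = 2749.80374
Terminal value at year 5: TV = D_5×(1+g_2)/(r−g_2) = 2895.54333/0.035 = 82729.80955
P_0 = D_1/(1+r)^1 + D_2/(1+r)^2 + D_3/(1+r)^3 + D_4/(1+r)^4 + D_5/(1+r)^5 + TV/(1+r)^5
    = 1646.99449 + 1684.83903 + 1723.55316 + 1763.15686 + 1803.67058 + 54264.71766 = 62886.93178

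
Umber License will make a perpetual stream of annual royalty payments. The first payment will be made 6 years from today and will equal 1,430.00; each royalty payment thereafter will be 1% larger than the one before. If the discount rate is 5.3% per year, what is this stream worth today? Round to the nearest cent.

Value at end of year 5: C₁ / (r − g) = 1,430.00 / (0.053 − 0.01) = 33,255.8140
Discount to today: PV = 33,255.8140 / (1 + 0.053)^5 = 33,255.8140 / 1.294619 = 25,687.73

25687.73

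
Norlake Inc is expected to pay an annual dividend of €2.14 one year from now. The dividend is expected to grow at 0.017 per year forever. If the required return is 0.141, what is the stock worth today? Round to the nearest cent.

Growing perpetuity: P = D₁ / (r − g) = €2.1400 / (0.141 − 0.017) = €17.26

€17.26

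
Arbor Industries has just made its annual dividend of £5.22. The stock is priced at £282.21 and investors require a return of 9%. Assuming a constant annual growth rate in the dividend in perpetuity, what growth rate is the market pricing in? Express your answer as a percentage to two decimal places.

7.02%

P = D₀(1+g)/(r−g) ⇒ P(r−g) = D₀(1+g) ⇒ g(P+D₀) = P·r − D₀
g = (P·r − D₀)/(P + D₀) = (£282.21×0.09 − £5.22) / (£282.21 + £5.22) = 0.070205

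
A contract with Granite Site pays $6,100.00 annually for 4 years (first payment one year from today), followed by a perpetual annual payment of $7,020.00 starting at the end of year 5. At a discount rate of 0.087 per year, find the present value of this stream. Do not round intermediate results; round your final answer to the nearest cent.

$77689.38

PV of 4-year annuity: $6,100.00 × [1 − (1+0.087)^−4] / 0.087 = 19893.12728
Perpetuity value at year 4: $7,020.00 / 0.087 = 80689.65517
PV of perpetuity: 80689.65517 / (1+0.087)^4 = 57796.25296
Total PV = 19893.12728 + 57796.25296 = 77689.38024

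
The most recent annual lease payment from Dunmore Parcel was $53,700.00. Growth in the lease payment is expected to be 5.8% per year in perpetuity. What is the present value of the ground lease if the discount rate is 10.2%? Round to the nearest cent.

D₁ = D₀ × (1 + g) = $53,700.00 × 1.058 = $56,814.6000
Growing perpetuity: P = D₁ / (r − g) = $56,814.6000 / (0.102 − 0.058) = $1,291,240.91

$1291240.91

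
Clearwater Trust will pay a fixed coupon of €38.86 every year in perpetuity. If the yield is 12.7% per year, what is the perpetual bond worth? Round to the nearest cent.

€305.98

Level perpetuity: PV = C / r = €38.86 / 0.127 = €305.98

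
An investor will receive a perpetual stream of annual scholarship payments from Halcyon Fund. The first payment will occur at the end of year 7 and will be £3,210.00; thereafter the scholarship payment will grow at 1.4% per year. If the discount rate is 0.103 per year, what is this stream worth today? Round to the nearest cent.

£20029.12

Value at end of year 6: C₁ / (r − g) = £3,210.00 / (0.103 − 0.014) = £36,067.4157
Discount to today: PV = £36,067.4157 / (1 + 0.103)^6 = £36,067.4157 / 1.800749 = £20,029.12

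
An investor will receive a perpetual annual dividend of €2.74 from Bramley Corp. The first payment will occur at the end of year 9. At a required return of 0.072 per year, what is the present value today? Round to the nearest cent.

€21.82

Value at end of year 8: C / r = €2.74 / 0.072 = €38.0556
Discount to today: PV = €38.0556 / (1 + 0.072)^8 = €38.0556 / 1.744047 = €21.82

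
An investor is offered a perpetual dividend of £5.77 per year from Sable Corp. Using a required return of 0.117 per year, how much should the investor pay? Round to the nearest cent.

Level perpetuity: PV = C / r = £5.77 / 0.117 = £49.32

£49.32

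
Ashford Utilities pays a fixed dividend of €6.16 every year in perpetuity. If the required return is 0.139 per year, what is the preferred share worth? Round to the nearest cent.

Level perpetuity: PV = C / r = €6.16 / 0.139 = €44.32

€44.32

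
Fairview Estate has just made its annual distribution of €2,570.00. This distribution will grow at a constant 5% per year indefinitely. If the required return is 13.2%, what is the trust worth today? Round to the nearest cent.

D₁ = D₀ × (1 + g) = €2,570.00 × 1.05 = €2,698.5000
Growing perpetuity: P = D₁ / (r − g) = €2,698.5000 / (0.132 − 0.05) = €32,908.54

€32908.54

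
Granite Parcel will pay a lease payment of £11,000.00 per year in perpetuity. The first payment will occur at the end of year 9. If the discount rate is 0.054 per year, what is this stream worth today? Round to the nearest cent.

£133743.92

Value at end of year 8: C / r = £11,000.00 / 0.054 = £203,703.7037
Discount to today: PV = £203,703.7037 / (1 + 0.054)^8 = £203,703.7037 / 1.523088 = £133,743.92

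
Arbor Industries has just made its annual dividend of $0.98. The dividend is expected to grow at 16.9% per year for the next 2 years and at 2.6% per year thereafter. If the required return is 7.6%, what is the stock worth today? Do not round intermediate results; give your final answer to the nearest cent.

$25.96

D_1 = 1.14562
D_2 = 1.33923
Terminal value at year 2: TV = D_2×(1+g_2)/(r−g_2) = 1.37405/0.05 = 27.48100
P_0 = D_1/(1+r)^1 + D_2/(1+r)^2 + TV/(1+r)^2
    = 1.06470 + 1.15673 + 23.73602 = 25.95745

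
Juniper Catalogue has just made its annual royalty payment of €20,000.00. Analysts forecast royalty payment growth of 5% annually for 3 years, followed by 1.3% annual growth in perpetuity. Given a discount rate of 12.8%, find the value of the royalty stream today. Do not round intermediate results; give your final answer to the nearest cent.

D_1 = 21000.00000
D_2 = 22050.00000
D_3 = 23152.50000
Terminal value at year 3: TV = D_3×(1+g_2)/(r−g_2) = 23453.48250/0.115 = 203943.32609
P_0 = D_1/(1+r)^1 + D_2/(1+r)^2 + D_3/(1+r)^3 + TV/(1+r)^3
    = 18617.02128 + 17329.67406 + 16131.34554 + 142096.11328 = 194174.15415

€194174.15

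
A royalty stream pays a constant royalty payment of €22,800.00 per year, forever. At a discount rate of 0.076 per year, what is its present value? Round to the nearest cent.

€300000.00

Level perpetuity: PV = C / r = €22,800.00 / 0.076 = €300,000.00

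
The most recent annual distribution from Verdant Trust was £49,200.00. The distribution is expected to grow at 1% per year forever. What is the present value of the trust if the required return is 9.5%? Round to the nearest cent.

£584611.76

D₁ = D₀ × (1 + g) = £49,200.00 × 1.01 = £49,692.0000
Growing perpetuity: P = D₁ / (r − g) = £49,692.0000 / (0.095 − 0.01) = £584,611.76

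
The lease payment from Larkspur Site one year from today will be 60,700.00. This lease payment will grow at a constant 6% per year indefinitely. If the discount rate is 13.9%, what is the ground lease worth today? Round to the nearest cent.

768354.43

Growing perpetuity: P = D₁ / (r − g) = 60,700.0000 / (0.139 − 0.06) = 768,354.43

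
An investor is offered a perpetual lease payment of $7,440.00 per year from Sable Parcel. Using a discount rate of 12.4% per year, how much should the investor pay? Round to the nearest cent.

$60000.00

Level perpetuity: PV = C / r = $7,440.00 / 0.124 = $60,000.00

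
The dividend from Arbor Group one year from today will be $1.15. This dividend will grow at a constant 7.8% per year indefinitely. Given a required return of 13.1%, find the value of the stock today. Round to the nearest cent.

$21.70

Growing perpetuity: P = D₁ / (r − g) = $1.1500 / (0.131 − 0.078) = $21.70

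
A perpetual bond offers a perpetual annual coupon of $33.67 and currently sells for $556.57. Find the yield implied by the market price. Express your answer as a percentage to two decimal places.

6.05%

P = C/r ⇒ r = C/P = $33.67/$556.57 = 0.060496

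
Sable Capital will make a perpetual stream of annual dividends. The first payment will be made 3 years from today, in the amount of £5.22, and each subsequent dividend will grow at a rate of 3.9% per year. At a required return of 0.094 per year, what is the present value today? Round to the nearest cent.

£79.30

Value at end of year 2: C₁ / (r − g) = £5.22 / (0.094 − 0.039) = £94.9091
Discount to today: PV = £94.9091 / (1 + 0.094)^2 = £94.9091 / 1.196836 = £79.30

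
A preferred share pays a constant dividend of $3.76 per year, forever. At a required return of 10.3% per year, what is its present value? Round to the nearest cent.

$36.50

Level perpetuity: PV = C / r = $3.76 / 0.103 = $36.50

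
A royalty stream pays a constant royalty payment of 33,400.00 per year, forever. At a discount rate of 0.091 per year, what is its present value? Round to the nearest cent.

Level perpetuity: PV = C / r = 33,400.00 / 0.091 = 367,032.97

367032.97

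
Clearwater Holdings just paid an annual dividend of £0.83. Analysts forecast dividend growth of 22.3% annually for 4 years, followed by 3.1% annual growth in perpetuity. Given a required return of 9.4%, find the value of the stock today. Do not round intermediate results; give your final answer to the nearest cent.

£25.64

D_1 = 1.01509
D_2 = 1.24146
D_3 = 1.51830
D_4 = 1.85688
Terminal value at year 4: TV = D_4×(1+g_2)/(r−g_2) = 1.91444/0.063 = 30.38799
P_0 = D_1/(1+r)^1 + D_2/(1+r)^2 + D_3/(1+r)^3 + D_4/(1+r)^4 + TV/(1+r)^4
    = 0.92787 + 1.03728 + 1.15959 + 1.29633 + 21.21450 = 25.63557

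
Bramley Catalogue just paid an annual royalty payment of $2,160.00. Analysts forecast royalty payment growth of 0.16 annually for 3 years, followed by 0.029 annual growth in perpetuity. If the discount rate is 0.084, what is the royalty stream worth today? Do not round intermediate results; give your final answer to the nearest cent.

$56953.21

D_1 = 2505.60000
D_2 = 2906.49600
D_3 = 3371.53536
Terminal value at year 3: TV = D_3×(1+g_2)/(r−g_2) = 3469.30989/0.055 = 63078.36155
P_0 = D_1/(1+r)^1 + D_2/(1+r)^2 + D_3/(1+r)^3 + TV/(1+r)^3
    = 2311.43911 + 2473.49573 + 2646.91425 + 49521.35935 = 56953.20845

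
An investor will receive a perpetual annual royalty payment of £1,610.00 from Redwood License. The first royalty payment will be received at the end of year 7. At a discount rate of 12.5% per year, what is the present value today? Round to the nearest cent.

Value at end of year 6: C / r = £1,610.00 / 0.125 = £12,880.0000
Discount to today: PV = £12,880.0000 / (1 + 0.125)^6 = £12,880.0000 / 2.027287 = £6,353.32

£6353.32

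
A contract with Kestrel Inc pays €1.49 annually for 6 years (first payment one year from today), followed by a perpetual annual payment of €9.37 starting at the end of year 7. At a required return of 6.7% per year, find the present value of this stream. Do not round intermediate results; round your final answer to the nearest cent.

€101.94

PV of 6-year annuity: €1.49 × [1 − (1+0.067)^−6] / 0.067 = 7.16840
Perpetuity value at year 6: €9.37 / 0.067 = 139.85075
PV of perpetuity: 139.85075 / (1+0.067)^6 = 94.77161
Total PV = 7.16840 + 94.77161 = 101.94001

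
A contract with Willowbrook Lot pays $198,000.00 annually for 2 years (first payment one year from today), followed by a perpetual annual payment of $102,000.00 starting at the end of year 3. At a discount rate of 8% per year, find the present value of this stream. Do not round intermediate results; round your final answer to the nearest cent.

PV of 2-year annuity: $198,000.00 × [1 − (1+0.08)^−2] / 0.08 = 353086.41975
Perpetuity value at year 2: $102,000.00 / 0.08 = 1275000.00000
PV of perpetuity: 1275000.00000 / (1+0.08)^2 = 1093106.99588
Total PV = 353086.41975 + 1093106.99588 = 1446193.41564

$1446193.42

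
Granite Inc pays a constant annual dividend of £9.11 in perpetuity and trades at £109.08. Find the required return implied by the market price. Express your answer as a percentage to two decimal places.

8.35%

P = C/r ⇒ r = C/P = £9.11/£109.08 = 0.083517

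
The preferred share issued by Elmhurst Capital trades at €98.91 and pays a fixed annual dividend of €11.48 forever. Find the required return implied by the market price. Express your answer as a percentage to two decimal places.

11.61%

P = C/r ⇒ r = C/P = €11.48/€98.91 = 0.116065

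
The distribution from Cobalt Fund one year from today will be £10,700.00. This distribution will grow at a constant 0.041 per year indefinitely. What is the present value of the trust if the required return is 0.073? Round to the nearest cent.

£334375.00

Growing perpetuity: P = D₁ / (r − g) = £10,700.0000 / (0.073 − 0.041) = £334,375.00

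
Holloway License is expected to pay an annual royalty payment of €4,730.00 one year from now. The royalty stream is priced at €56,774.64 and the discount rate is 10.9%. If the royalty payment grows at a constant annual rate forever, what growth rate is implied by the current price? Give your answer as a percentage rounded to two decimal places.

2.57%

P = D₁/(r−g) ⇒ g = r − D₁/P = 0.109 − €4,730.00/€56,774.64 = 0.025688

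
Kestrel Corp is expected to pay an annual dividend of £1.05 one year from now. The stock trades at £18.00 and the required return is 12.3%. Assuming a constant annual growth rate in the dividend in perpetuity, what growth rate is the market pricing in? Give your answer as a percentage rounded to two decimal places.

P = D₁/(r−g) ⇒ g = r − D₁/P = 0.123 − £1.05/£18.00 = 0.064667

6.47%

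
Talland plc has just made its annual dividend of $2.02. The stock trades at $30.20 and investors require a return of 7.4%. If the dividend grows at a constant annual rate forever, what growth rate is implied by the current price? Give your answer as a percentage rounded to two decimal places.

0.67%

P = D₀(1+g)/(r−g) ⇒ P(r−g) = D₀(1+g) ⇒ g(P+D₀) = P·r − D₀
g = (P·r − D₀)/(P + D₀) = ($30.20×0.074 − $2.02) / ($30.20 + $2.02) = 0.006667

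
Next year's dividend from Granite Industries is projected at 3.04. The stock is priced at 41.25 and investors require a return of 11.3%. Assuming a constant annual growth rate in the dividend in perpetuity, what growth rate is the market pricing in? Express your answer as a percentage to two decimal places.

P = D₁/(r−g) ⇒ g = r − D₁/P = 0.113 − 3.04/41.25 = 0.039303

3.93%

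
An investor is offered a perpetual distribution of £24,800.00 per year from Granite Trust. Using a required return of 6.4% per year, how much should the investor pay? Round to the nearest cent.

£387500.00

Level perpetuity: PV = C / r = £24,800.00 / 0.064 = £387,500.00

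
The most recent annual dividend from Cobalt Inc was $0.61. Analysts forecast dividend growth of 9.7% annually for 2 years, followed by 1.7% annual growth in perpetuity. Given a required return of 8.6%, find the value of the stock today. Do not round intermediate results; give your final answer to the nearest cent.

D_1 = 0.66917
D_2 = 0.73408
Terminal value at year 2: TV = D_2×(1+g_2)/(r−g_2) = 0.74656/0.069 = 10.81969
P_0 = D_1/(1+r)^1 + D_2/(1+r)^2 + TV/(1+r)^2
    = 0.61618 + 0.62242 + 9.17393 = 10.41253

$10.41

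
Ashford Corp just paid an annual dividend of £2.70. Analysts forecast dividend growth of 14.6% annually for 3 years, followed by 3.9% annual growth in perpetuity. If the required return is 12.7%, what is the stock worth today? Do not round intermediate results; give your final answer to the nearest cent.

D_1 = 3.09420
D_2 = 3.54595
D_3 = 4.06366
Terminal value at year 3: TV = D_3×(1+g_2)/(r−g_2) = 4.22215/0.088 = 47.97892
P_0 = D_1/(1+r)^1 + D_2/(1+r)^2 + D_3/(1+r)^3 + TV/(1+r)^3
    = 2.74552 + 2.79181 + 2.83887 + 33.51805 = 41.89425

£41.89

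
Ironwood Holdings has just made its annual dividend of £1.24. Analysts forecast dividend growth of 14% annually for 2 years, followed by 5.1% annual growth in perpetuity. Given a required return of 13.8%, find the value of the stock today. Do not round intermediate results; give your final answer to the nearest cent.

D_1 = 1.41360
D_2 = 1.61150
Terminal value at year 2: TV = D_2×(1+g_2)/(r−g_2) = 1.69369/0.087 = 19.46771
P_0 = D_1/(1+r)^1 + D_2/(1+r)^2 + TV/(1+r)^2
    = 1.24218 + 1.24436 + 15.03247 = 17.51901

£17.52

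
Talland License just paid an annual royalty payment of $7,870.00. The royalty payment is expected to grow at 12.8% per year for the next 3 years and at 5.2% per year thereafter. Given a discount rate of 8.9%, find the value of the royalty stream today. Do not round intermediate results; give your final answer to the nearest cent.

$274016.97

D_1 = 8877.36000
D_2 = 10013.66208
D_3 = 11295.41083
Terminal value at year 3: TV = D_3×(1+g_2)/(r−g_2) = 11882.77219/0.037 = 321156.00511
P_0 = D_1/(1+r)^1 + D_2/(1+r)^2 + D_3/(1+r)^3 + TV/(1+r)^3
    = 8151.84573 + 8443.78511 + 8746.17962 + 248675.16100 = 274016.97145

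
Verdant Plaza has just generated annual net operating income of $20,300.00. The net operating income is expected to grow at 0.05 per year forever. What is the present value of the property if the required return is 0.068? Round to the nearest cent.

$1184166.67

D₁ = D₀ × (1 + g) = $20,300.00 × 1.05 = $21,315.0000
Growing perpetuity: P = D₁ / (r − g) = $21,315.0000 / (0.068 − 0.05) = $1,184,166.67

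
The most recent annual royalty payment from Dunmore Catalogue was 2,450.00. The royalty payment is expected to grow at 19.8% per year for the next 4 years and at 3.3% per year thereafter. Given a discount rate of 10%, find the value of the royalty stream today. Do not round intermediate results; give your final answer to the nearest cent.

D_1 = 2935.10000
D_2 = 3516.24980
D_3 = 4212.46726
D_4 = 5046.53578
Terminal value at year 4: TV = D_4×(1+g_2)/(r−g_2) = 5213.07146/0.067 = 77807.03670
P_0 = D_1/(1+r)^1 + D_2/(1+r)^2 + D_3/(1+r)^3 + D_4/(1+r)^4 + TV/(1+r)^4
    = 2668.27273 + 2905.99157 + 3164.88900 + 3446.85184 + 53143.25299 = 65329.25812

65329.26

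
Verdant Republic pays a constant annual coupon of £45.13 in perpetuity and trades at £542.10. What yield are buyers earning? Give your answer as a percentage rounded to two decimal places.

8.33%

P = C/r ⇒ r = C/P = £45.13/£542.10 = 0.083250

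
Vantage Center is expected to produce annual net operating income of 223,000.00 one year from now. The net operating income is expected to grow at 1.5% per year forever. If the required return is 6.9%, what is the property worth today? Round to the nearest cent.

Growing perpetuity: P = D₁ / (r − g) = 223,000.0000 / (0.069 − 0.015) = 4,129,629.63

4129629.63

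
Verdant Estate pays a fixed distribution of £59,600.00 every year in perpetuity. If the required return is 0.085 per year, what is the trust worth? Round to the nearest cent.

£701176.47

Level perpetuity: PV = C / r = £59,600.00 / 0.085 = £701,176.47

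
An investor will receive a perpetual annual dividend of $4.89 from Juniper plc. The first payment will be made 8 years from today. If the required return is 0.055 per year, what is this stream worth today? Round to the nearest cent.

Value at end of year 7: C / r = $4.89 / 0.055 = $88.9091
Discount to today: PV = $88.9091 / (1 + 0.055)^7 = $88.9091 / 1.454679 = $61.12

$61.12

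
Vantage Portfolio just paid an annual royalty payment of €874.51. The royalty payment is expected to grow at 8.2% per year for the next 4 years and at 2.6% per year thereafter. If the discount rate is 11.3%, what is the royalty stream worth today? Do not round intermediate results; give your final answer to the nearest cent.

D_1 = 946.21982
D_2 = 1023.80985
D_3 = 1107.76225
D_4 = 1198.59876
Terminal value at year 4: TV = D_4×(1+g_2)/(r−g_2) = 1229.76232/0.087 = 14135.19914
P_0 = D_1/(1+r)^1 + D_2/(1+r)^2 + D_3/(1+r)^3 + D_4/(1+r)^4 + TV/(1+r)^4
    = 850.15258 + 826.47358 + 803.45410 + 781.07577 + 9211.30736 = 12472.46338

€12472.46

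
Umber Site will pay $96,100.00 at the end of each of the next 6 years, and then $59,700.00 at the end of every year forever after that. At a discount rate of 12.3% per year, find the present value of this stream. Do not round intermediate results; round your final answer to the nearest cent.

$633758.11

PV of 6-year annuity: $96,100.00 × [1 − (1+0.123)^−6] / 0.123 = 391771.86439
Perpetuity value at year 6: $59,700.00 / 0.123 = 485365.85366
PV of perpetuity: 485365.85366 / (1+0.123)^6 = 241986.24591
Total PV = 391771.86439 + 241986.24591 = 633758.11031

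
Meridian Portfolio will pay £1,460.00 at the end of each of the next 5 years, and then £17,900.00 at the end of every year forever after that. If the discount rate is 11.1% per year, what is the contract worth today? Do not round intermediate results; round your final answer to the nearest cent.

£100653.25

PV of 5-year annuity: £1,460.00 × [1 − (1+0.111)^−5] / 0.111 = 5382.46318
Perpetuity value at year 5: £17,900.00 / 0.111 = 161261.26126
PV of perpetuity: 161261.26126 / (1+0.111)^5 = 95270.78803
Total PV = 5382.46318 + 95270.78803 = 100653.25121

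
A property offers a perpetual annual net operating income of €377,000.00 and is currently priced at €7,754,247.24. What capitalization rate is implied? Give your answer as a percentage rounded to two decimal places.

P = C/r ⇒ r = C/P = €377,000.00/€7,754,247.24 = 0.048619

4.86%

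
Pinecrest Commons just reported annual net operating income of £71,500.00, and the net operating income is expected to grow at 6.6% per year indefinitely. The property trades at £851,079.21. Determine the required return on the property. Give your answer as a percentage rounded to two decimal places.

15.56%

D₁ = £71,500.00 × 1.066 = £76,219.0000
P = D₁/(r − g) ⇒ r = D₁/P + g = £76,219.0000/£851,079.21 + 0.066 = 0.089556 + 0.066 = 0.155556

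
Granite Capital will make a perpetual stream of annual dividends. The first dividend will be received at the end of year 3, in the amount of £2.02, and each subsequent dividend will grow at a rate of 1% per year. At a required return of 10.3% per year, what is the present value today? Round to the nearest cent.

Value at end of year 2: C₁ / (r − g) = £2.02 / (0.103 − 0.01) = £21.7204
Discount to today: PV = £21.7204 / (1 + 0.103)^2 = £21.7204 / 1.216609 = £17.85

£17.85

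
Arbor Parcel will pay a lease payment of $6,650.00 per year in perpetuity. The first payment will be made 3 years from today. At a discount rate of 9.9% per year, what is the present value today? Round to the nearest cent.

Value at end of year 2: C / r = $6,650.00 / 0.099 = $67,171.7172
Discount to today: PV = $67,171.7172 / (1 + 0.099)^2 = $67,171.7172 / 1.207801 = $55,614.89

$55614.89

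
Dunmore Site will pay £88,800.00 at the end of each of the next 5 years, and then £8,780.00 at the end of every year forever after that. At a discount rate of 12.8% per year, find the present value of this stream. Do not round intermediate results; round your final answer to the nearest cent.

£351421.48

PV of 5-year annuity: £88,800.00 × [1 − (1+0.128)^−5] / 0.128 = 313860.31814
Perpetuity value at year 5: £8,780.00 / 0.128 = 68593.75000
PV of perpetuity: 68593.75000 / (1+0.128)^5 = 37561.16449
Total PV = 313860.31814 + 37561.16449 = 351421.48263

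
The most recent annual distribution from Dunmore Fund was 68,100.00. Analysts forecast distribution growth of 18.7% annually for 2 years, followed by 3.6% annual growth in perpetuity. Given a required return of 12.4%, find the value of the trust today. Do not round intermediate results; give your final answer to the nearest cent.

D_1 = 80834.70000
D_2 = 95950.78890
Terminal value at year 2: TV = D_2×(1+g_2)/(r−g_2) = 99405.01730/0.088 = 1129602.46932
P_0 = D_1/(1+r)^1 + D_2/(1+r)^2 + TV/(1+r)^2
    = 71916.99288 + 75947.92754 + 894114.23782 = 1041979.15824

1041979.16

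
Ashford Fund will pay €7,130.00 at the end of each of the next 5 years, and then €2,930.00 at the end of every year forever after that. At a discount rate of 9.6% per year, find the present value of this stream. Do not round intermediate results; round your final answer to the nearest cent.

PV of 5-year annuity: €7,130.00 × [1 − (1+0.096)^−5] / 0.096 = 27306.78503
Perpetuity value at year 5: €2,930.00 / 0.096 = 30520.83333
PV of perpetuity: 30520.83333 / (1+0.096)^5 = 19299.39152
Total PV = 27306.78503 + 19299.39152 = 46606.17655

€46606.18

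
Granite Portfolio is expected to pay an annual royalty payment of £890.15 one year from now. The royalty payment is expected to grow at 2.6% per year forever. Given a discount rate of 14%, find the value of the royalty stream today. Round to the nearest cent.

£7808.33

Growing perpetuity: P = D₁ / (r − g) = £890.1500 / (0.14 − 0.026) = £7,808.33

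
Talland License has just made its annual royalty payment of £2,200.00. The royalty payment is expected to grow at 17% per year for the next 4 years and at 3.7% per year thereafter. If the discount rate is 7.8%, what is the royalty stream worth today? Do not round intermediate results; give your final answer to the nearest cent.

£88056.95

D_1 = 2574.00000
D_2 = 3011.58000
D_3 = 3523.54860
D_4 = 4122.55186
Terminal value at year 4: TV = D_4×(1+g_2)/(r−g_2) = 4275.08628/0.041 = 104270.39709
P_0 = D_1/(1+r)^1 + D_2/(1+r)^2 + D_3/(1+r)^3 + D_4/(1+r)^4 + TV/(1+r)^4
    = 2387.75510 + 2591.53383 + 2812.70369 + 3052.74891 + 77212.21016 = 88056.95169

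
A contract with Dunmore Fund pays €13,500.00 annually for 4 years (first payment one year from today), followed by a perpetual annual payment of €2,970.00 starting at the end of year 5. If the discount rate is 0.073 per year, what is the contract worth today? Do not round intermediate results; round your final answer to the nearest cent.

€76112.03

PV of 4-year annuity: €13,500.00 × [1 − (1+0.073)^−4] / 0.073 = 45419.36042
Perpetuity value at year 4: €2,970.00 / 0.073 = 40684.93151
PV of perpetuity: 40684.93151 / (1+0.073)^4 = 30692.67222
Total PV = 45419.36042 + 30692.67222 = 76112.03263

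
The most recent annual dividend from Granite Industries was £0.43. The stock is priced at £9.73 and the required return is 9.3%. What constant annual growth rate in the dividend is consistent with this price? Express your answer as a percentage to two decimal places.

P = D₀(1+g)/(r−g) ⇒ P(r−g) = D₀(1+g) ⇒ g(P+D₀) = P·r − D₀
g = (P·r − D₀)/(P + D₀) = (£9.73×0.093 − £0.43) / (£9.73 + £0.43) = 0.046741

4.67%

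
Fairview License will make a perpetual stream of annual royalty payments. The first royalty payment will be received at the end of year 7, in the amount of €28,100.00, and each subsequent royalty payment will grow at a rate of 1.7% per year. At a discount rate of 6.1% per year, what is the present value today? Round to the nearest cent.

€447673.45

Value at end of year 6: C₁ / (r − g) = €28,100.00 / (0.061 − 0.017) = €638,636.3636
Discount to today: PV = €638,636.3636 / (1 + 0.061)^6 = €638,636.3636 / 1.426567 = €447,673.45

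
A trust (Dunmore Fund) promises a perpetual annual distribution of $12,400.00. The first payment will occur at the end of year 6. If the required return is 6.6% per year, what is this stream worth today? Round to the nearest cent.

Value at end of year 5: C / r = $12,400.00 / 0.066 = $187,878.7879
Discount to today: PV = $187,878.7879 / (1 + 0.066)^5 = $187,878.7879 / 1.376531 = $136,487.14

$136487.14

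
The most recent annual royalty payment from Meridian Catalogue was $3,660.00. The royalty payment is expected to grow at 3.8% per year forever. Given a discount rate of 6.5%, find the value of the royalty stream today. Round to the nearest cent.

$140706.67

D₁ = D₀ × (1 + g) = $3,660.00 × 1.038 = $3,799.0800
Growing perpetuity: P = D₁ / (r − g) = $3,799.0800 / (0.065 − 0.038) = $140,706.67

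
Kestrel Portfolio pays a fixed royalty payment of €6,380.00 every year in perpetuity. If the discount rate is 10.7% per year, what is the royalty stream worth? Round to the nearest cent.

Level perpetuity: PV = C / r = €6,380.00 / 0.107 = €59,626.17

€59626.17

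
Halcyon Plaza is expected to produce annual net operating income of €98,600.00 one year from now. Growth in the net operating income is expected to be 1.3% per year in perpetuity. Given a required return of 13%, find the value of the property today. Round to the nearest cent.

Growing perpetuity: P = D₁ / (r − g) = €98,600.0000 / (0.13 − 0.013) = €842,735.04

€842735.04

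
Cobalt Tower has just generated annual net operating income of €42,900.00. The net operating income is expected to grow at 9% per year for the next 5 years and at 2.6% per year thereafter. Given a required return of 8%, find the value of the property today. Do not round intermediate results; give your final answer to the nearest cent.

D_1 = 46761.00000
D_2 = 50969.49000
D_3 = 55556.74410
D_4 = 60556.85107
D_5 = 66006.96767
Terminal value at year 5: TV = D_5×(1+g_2)/(r−g_2) = 67723.14882/0.054 = 1254132.38564
P_0 = D_1/(1+r)^1 + D_2/(1+r)^2 + D_3/(1+r)^3 + D_4/(1+r)^4 + D_5/(1+r)^5 + TV/(1+r)^5
    = 43297.22222 + 43698.12243 + 44102.73467 + 44511.09333 + 44923.23308 + 853541.42852 = 1074073.83425

€1074073.83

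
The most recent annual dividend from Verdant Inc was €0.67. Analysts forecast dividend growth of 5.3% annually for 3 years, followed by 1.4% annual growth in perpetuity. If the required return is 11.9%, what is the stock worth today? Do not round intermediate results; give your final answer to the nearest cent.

D_1 = 0.70551
D_2 = 0.74290
D_3 = 0.78228
Terminal value at year 3: TV = D_3×(1+g_2)/(r−g_2) = 0.79323/0.105 = 7.55455
P_0 = D_1/(1+r)^1 + D_2/(1+r)^2 + D_3/(1+r)^3 + TV/(1+r)^3
    = 0.63048 + 0.59330 + 0.55830 + 5.39161 = 7.17369

€7.17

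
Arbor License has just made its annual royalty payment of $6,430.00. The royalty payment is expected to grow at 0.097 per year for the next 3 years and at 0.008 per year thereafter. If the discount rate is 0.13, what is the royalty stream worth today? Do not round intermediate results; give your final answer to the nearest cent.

D_1 = 7053.71000
D_2 = 7737.91987
D_3 = 8488.49810
Terminal value at year 3: TV = D_3×(1+g_2)/(r−g_2) = 8556.40608/0.122 = 70134.47608
P_0 = D_1/(1+r)^1 + D_2/(1+r)^2 + D_3/(1+r)^3 + TV/(1+r)^3
    = 6242.22124 + 6059.92628 + 5882.95498 + 48606.71003 = 66791.81254

$66791.81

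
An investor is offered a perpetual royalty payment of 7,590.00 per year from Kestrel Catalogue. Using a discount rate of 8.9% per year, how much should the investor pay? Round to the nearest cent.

Level perpetuity: PV = C / r = 7,590.00 / 0.089 = 85,280.90

85280.90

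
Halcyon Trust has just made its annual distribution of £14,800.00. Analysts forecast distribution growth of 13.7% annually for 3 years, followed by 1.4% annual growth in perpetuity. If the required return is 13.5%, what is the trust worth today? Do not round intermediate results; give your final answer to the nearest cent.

£169239.91

D_1 = 16827.60000
D_2 = 19132.98120
D_3 = 21754.19962
Terminal value at year 3: TV = D_3×(1+g_2)/(r−g_2) = 22058.75842/0.121 = 182303.78859
P_0 = D_1/(1+r)^1 + D_2/(1+r)^2 + D_3/(1+r)^3 + TV/(1+r)^3
    = 14826.07930 + 14852.20455 + 14878.37583 + 124683.24870 = 169239.90837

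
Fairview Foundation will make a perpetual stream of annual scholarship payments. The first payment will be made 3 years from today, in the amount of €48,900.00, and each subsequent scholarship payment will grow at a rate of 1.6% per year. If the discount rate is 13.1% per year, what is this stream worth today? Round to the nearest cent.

€332418.98

Value at end of year 2: C₁ / (r − g) = €48,900.00 / (0.131 − 0.016) = €425,217.3913
Discount to today: PV = €425,217.3913 / (1 + 0.131)^2 = €425,217.3913 / 1.279161 = €332,418.98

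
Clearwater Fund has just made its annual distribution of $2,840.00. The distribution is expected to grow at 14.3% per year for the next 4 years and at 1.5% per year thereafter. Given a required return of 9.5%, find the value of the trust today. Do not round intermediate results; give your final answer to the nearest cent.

$55438.94

D_1 = 3246.12000
D_2 = 3710.31516
D_3 = 4240.89023
D_4 = 4847.33753
Terminal value at year 4: TV = D_4×(1+g_2)/(r−g_2) = 4920.04759/0.08 = 61500.59492
P_0 = D_1/(1+r)^1 + D_2/(1+r)^2 + D_3/(1+r)^3 + D_4/(1+r)^4 + TV/(1+r)^4
    = 2964.49315 + 3094.44354 + 3230.09038 + 3371.68338 + 42778.23286 = 55438.94330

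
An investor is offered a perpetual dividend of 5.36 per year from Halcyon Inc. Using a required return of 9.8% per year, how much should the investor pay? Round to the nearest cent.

54.69

Level perpetuity: PV = C / r = 5.36 / 0.098 = 54.69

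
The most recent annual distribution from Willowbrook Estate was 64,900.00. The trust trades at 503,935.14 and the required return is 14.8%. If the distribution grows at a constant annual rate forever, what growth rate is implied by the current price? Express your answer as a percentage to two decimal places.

1.70%

P = D₀(1+g)/(r−g) ⇒ P(r−g) = D₀(1+g) ⇒ g(P+D₀) = P·r − D₀
g = (P·r − D₀)/(P + D₀) = (503,935.14×0.148 − 64,900.00) / (503,935.14 + 64,900.00) = 0.017021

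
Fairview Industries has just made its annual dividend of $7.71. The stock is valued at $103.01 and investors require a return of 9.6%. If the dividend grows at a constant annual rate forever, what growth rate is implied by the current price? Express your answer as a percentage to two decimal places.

1.97%

P = D₀(1+g)/(r−g) ⇒ P(r−g) = D₀(1+g) ⇒ g(P+D₀) = P·r − D₀
g = (P·r − D₀)/(P + D₀) = ($103.01×0.096 − $7.71) / ($103.01 + $7.71) = 0.019680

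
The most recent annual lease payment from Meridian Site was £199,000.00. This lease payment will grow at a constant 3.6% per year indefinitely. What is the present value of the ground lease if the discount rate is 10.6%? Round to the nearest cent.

£2945200.00

D₁ = D₀ × (1 + g) = £199,000.00 × 1.036 = £206,164.0000
Growing perpetuity: P = D₁ / (r − g) = £206,164.0000 / (0.106 − 0.036) = £2,945,200.00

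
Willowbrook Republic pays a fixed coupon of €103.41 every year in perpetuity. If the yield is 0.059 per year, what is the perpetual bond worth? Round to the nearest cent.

Level perpetuity: PV = C / r = €103.41 / 0.059 = €1,752.71

€1752.71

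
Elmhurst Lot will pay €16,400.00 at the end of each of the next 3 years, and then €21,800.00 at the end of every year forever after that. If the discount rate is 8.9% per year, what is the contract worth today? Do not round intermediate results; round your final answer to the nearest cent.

PV of 3-year annuity: €16,400.00 × [1 − (1+0.089)^−3] / 0.089 = 41587.32984
Perpetuity value at year 3: €21,800.00 / 0.089 = 244943.82022
PV of perpetuity: 244943.82022 / (1+0.089)^3 = 189663.10130
Total PV = 41587.32984 + 189663.10130 = 231250.43113

€231250.43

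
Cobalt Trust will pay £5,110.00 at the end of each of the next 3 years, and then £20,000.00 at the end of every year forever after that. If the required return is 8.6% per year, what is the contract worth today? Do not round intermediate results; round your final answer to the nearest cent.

£194596.84

PV of 3-year annuity: £5,110.00 × [1 − (1+0.086)^−3] / 0.086 = 13027.68595
Perpetuity value at year 3: £20,000.00 / 0.086 = 232558.13953
PV of perpetuity: 232558.13953 / (1+0.086)^3 = 181569.15343
Total PV = 13027.68595 + 181569.15343 = 194596.83938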